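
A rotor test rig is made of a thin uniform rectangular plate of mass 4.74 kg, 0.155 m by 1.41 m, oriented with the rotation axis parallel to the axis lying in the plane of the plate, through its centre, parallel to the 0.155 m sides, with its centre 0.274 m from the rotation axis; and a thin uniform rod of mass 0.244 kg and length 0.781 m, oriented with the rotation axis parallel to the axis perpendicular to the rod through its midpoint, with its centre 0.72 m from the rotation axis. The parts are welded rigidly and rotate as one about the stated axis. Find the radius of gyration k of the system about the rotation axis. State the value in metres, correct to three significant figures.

0.507

Rectangular plate: I_cm = (1/12)Mb² = (1/12)(4.74)(1.41)² = 0.7853 kg·m²; centre at d = 0.274 m, so I = I_cm + Md² gives I = 0.7853 + (4.74)(0.274)² = 1.1412 kg·m².
Thin rod: I_cm = (1/12)ML² = (1/12)(0.244)(0.781)² = 0.012403 kg·m²; centre at d = 0.72 m, so I = I_cm + Md² gives I = 0.012403 + (0.244)(0.72)² = 0.13889 kg·m².
Total I = 1.2801 kg·m²; total mass M = 4.984 kg.
k = √(I/M) = √(1.2801/4.984) = 0.50679 m.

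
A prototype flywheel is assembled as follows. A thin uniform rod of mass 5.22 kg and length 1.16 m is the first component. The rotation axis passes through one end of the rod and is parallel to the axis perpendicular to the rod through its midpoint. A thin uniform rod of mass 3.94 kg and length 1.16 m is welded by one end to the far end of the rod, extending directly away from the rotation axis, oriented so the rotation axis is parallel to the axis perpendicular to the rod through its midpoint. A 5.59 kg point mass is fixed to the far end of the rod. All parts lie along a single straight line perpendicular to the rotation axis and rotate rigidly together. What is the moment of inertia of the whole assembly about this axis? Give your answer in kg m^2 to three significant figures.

Thin rod: I_cm = (1/12)ML² = (1/12)(5.22)(1.16)² = 0.58534 kg m^2; centre at d = 0.58 m, so the parallel axis theorem gives I = 0.58534 + (5.22)(0.58)² = 2.3413 kg m^2.
Thin rod: I_cm = (1/12)ML² = (1/12)(3.94)(1.16)² = 0.44181 kg m^2; centre at d = 0.58 + 0.58 + 0.58 = 1.74 m, so the parallel axis theorem gives I = 0.44181 + (3.94)(1.74)² = 12.371 kg m^2.
Point mass: I_cm = 0; centre at d = 0.58 + 0.58 + 0.58 + 0.58 = 2.32 m, so the parallel axis theorem gives I = 0 + (5.59)(2.32)² = 30.088 kg m^2.
Total I = 2.3413 + 12.371 + 30.088 = 44.8 kg m^2.

44.8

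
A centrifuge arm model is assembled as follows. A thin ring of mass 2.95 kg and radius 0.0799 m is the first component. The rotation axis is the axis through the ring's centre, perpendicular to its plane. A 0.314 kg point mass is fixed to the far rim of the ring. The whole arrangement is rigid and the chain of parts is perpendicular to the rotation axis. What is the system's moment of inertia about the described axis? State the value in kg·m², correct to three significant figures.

Thin ring: I_cm = MR² = (2.95)(0.0799)² = 0.018833 kg·m²; axis through the centre, so I = 0.018833 kg·m².
Point mass: I_cm = 0; centre at d = 0.0799 m, so the parallel axis theorem gives I = 0 + (0.314)(0.0799)² = 0.0020046 kg·m².
Total I = 0.018833 + 0.0020046 = 0.020837 kg·m².

0.0208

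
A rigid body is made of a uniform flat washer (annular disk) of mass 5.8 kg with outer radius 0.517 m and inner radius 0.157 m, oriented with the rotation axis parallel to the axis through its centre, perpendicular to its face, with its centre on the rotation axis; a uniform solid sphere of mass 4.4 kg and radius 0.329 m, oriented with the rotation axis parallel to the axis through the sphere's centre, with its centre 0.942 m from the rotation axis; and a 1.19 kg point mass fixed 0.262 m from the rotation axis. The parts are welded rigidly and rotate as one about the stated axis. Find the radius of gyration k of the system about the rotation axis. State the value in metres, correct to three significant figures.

Annular disk: I_cm = (1/2)M(R²+r²) = (1/2)(5.8)[(0.517)² + (0.157)²] = 0.84662 kg m²; axis through the centre, so I = 0.84662 kg m².
Solid sphere: I_cm = (2/5)MR² = (2/5)(4.4)(0.329)² = 0.1905 kg m²; centre at d = 0.942 m, so the parallel axis theorem gives I = 0.1905 + (4.4)(0.942)² = 4.0949 kg m².
Point mass: I_cm = 0; centre at d = 0.262 m, so the parallel axis theorem gives I = 0 + (1.19)(0.262)² = 0.081686 kg m².
Total I = 5.0232 kg m²; total mass M = 11.39 kg.
k = √(I/M) = √(5.0232/11.39) = 0.66409 m.

0.664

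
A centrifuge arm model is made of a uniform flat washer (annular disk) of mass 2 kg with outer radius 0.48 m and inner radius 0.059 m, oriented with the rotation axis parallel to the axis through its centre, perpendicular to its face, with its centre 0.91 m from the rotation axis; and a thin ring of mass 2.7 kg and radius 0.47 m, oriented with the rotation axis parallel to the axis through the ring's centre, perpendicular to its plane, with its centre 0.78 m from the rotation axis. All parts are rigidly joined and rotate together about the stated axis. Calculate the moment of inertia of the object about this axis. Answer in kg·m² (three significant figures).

4.13

Annular disk: I_cm = (1/2)M(R²+r²) = (1/2)(2)[(0.48)² + (0.059)²] = 0.23388 kg·m²; centre at d = 0.91 m, so I = I_cm + Md² gives I = 0.23388 + (2)(0.91)² = 1.8901 kg·m².
Thin ring: I_cm = MR² = (2.7)(0.47)² = 0.59643 kg·m²; centre at d = 0.78 m, so I = I_cm + Md² gives I = 0.59643 + (2.7)(0.78)² = 2.2391 kg·m².
Total I = 1.8901 + 2.2391 = 4.1292 kg·m².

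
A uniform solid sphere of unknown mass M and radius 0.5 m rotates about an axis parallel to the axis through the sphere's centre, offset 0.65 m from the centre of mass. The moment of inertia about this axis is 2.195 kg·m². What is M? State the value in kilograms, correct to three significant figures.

I = I_cm + Md² = (2/5)MR² + Md² = M·[0.4·(0.5)² + (0.65)²] = M·0.5225.
So M = 2.195 / 0.5225 = 4.201 kg.

4.20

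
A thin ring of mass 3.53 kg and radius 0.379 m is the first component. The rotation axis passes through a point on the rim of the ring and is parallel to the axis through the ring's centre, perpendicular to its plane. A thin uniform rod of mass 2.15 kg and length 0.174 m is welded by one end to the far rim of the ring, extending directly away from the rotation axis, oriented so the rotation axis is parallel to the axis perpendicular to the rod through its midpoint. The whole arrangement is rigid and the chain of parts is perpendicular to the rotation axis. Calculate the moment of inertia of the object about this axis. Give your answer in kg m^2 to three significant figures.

Thin ring: I_cm = MR² = (3.53)(0.379)² = 0.50705 kg m^2; centre at d = 0.379 m, so the parallel axis theorem gives I = 0.50705 + (3.53)(0.379)² = 1.0141 kg m^2.
Thin rod: I_cm = (1/12)ML² = (1/12)(2.15)(0.174)² = 0.0054244 kg m^2; centre at d = 0.379 + 0.379 + 0.087 = 0.845 m, so the parallel axis theorem gives I = 0.0054244 + (2.15)(0.845)² = 1.5406 kg m^2.
Total I = 1.0141 + 1.5406 = 2.5547 kg m^2.

2.55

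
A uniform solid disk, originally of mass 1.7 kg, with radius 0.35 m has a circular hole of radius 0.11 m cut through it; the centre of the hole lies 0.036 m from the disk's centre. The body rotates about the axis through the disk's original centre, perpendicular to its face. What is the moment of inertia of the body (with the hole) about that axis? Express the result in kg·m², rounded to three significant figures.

Unpierced body about its centre: I₀ = (1/2)MR² = (1/2)(1.7)(0.35)² = 0.10412 kg·m².
The removed disk has mass m = M·(r/R)² = (1.7)(0.11/0.35)² = 0.16792 kg (same uniform areal density).
Its moment of inertia about the rotation axis (parallel-axis theorem): I_hole = (1/2)mr² + md² = (1/2)(0.16792)(0.11)² + (0.16792)(0.036)² = 0.0012335 kg·m².
Treating the hole as negative mass, I = I₀ − I_hole = 0.10412 − 0.0012335 = 0.10289 kg·m².

0.103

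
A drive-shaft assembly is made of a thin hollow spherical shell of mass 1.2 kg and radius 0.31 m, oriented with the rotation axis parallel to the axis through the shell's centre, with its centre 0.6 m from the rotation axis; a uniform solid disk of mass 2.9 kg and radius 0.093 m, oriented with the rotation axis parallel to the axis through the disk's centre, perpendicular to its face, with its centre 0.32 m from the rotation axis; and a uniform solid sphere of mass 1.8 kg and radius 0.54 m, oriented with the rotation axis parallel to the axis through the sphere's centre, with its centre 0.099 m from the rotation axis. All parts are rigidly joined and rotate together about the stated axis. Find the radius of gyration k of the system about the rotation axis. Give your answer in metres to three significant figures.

Spherical shell: I_cm = (2/3)MR² = (2/3)(1.2)(0.31)² = 0.07688 kg m^2; centre at d = 0.6 m, so I = I_cm + Md² gives I = 0.07688 + (1.2)(0.6)² = 0.50888 kg m^2.
Solid disk: I_cm = (1/2)MR² = (1/2)(2.9)(0.093)² = 0.012541 kg m^2; centre at d = 0.32 m, so I = I_cm + Md² gives I = 0.012541 + (2.9)(0.32)² = 0.3095 kg m^2.
Solid sphere: I_cm = (2/5)MR² = (2/5)(1.8)(0.54)² = 0.20995 kg m^2; centre at d = 0.099 m, so I = I_cm + Md² gives I = 0.20995 + (1.8)(0.099)² = 0.22759 kg m^2.
Total I = 1.046 kg m^2; total mass M = 5.9 kg.
k = √(I/M) = √(1.046/5.9) = 0.42105 m.

0.421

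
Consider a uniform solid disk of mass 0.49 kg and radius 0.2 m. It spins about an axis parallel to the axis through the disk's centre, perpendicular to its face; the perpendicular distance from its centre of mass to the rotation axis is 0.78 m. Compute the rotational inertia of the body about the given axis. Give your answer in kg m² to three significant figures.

I_cm = (1/2)MR² = (1/2)(0.49)(0.2)² = 0.0098 kg m²; centre at d = 0.78 m, so I = I_cm + Md² gives I = 0.0098 + (0.49)(0.78)² = 0.30792 kg m².

0.308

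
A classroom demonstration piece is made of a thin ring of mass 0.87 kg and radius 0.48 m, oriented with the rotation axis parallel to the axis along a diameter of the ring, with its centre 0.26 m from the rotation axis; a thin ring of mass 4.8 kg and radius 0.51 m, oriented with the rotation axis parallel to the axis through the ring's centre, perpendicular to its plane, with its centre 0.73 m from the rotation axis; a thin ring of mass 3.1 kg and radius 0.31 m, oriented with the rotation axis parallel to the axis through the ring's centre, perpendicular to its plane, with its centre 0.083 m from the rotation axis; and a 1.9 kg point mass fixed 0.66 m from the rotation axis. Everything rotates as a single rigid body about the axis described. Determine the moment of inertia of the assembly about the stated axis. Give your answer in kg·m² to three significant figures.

5.11

Thin ring: I_cm = (1/2)MR² = (1/2)(0.87)(0.48)² = 0.10022 kg·m²; centre at d = 0.26 m, so I = I_cm + Md² gives I = 0.10022 + (0.87)(0.26)² = 0.15904 kg·m².
Thin ring: I_cm = MR² = (4.8)(0.51)² = 1.2485 kg·m²; centre at d = 0.73 m, so I = I_cm + Md² gives I = 1.2485 + (4.8)(0.73)² = 3.8064 kg·m².
Thin ring: I_cm = MR² = (3.1)(0.31)² = 0.29791 kg·m²; centre at d = 0.083 m, so I = I_cm + Md² gives I = 0.29791 + (3.1)(0.083)² = 0.31927 kg·m².
Point mass: I_cm = 0; centre at d = 0.66 m, so I = I_cm + Md² gives I = 0 + (1.9)(0.66)² = 0.82764 kg·m².
Total I = 0.15904 + 3.8064 + 0.31927 + 0.82764 = 5.1123 kg·m².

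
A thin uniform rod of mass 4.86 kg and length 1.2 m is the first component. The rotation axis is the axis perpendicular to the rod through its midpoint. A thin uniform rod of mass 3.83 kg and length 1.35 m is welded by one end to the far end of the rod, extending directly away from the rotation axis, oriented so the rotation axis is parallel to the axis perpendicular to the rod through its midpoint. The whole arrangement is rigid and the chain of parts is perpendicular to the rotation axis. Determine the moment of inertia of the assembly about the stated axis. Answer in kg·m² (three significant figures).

Thin rod: I_cm = (1/12)ML² = (1/12)(4.86)(1.2)² = 0.5832 kg·m²; axis through the centre, so I = 0.5832 kg·m².
Thin rod: I_cm = (1/12)ML² = (1/12)(3.83)(1.35)² = 0.58168 kg·m²; centre at d = 0.6 + 0.675 = 1.275 m, so I = I_cm + Md² gives I = 0.58168 + (3.83)(1.275)² = 6.8078 kg·m².
Total I = 0.5832 + 6.8078 = 7.391 kg·m².

7.39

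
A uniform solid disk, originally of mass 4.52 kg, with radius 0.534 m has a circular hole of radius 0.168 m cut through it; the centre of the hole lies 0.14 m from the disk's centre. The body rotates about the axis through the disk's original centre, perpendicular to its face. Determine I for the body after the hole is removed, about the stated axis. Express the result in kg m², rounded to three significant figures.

0.629

Unpierced body about its centre: I₀ = (1/2)MR² = (1/2)(4.52)(0.534)² = 0.64445 kg m².
The removed disk has mass m = M·(r/R)² = (4.52)(0.168/0.534)² = 0.44738 kg (same uniform areal density).
Its moment of inertia about the rotation axis (parallel-axis theorem): I_hole = (1/2)mr² + md² = (1/2)(0.44738)(0.168)² + (0.44738)(0.14)² = 0.015082 kg m².
Treating the hole as negative mass, I = I₀ − I_hole = 0.64445 − 0.015082 = 0.62937 kg m².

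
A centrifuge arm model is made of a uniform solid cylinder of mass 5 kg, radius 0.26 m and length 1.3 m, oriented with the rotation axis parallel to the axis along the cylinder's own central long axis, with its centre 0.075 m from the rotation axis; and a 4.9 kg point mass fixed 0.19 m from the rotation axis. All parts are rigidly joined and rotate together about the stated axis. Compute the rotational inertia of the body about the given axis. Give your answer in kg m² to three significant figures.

Solid cylinder: I_cm = (1/2)MR² = (1/2)(5)(0.26)² = 0.169 kg m²; centre at d = 0.075 m, so I = I_cm + Md² gives I = 0.169 + (5)(0.075)² = 0.19712 kg m².
Point mass: I_cm = 0; centre at d = 0.19 m, so I = I_cm + Md² gives I = 0 + (4.9)(0.19)² = 0.17689 kg m².
Total I = 0.19712 + 0.17689 = 0.37401 kg m².

0.374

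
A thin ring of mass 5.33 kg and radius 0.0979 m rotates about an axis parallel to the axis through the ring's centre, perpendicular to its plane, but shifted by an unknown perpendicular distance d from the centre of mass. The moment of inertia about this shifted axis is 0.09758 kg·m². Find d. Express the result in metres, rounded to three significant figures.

About the centre-of-mass axis, I_cm = MR² = (5.33)(0.0979)² = 0.051085 kg·m².
Parallel axis theorem: I = I_cm + Md², so Md² = 0.09758 − 0.051085 = 0.046495 kg·m².
d = √(0.046495 / 5.33) = 0.093399 m.

0.0934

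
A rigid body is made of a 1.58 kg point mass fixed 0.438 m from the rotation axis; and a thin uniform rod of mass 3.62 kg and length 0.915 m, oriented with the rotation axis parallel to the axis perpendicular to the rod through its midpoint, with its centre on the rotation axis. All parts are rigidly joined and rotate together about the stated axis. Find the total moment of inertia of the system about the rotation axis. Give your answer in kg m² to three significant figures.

Point mass: I_cm = 0; centre at d = 0.438 m, so I = I_cm + Md² gives I = 0 + (1.58)(0.438)² = 0.30311 kg m².
Thin rod: I_cm = (1/12)ML² = (1/12)(3.62)(0.915)² = 0.25256 kg m²; axis through the centre, so I = 0.25256 kg m².
Total I = 0.30311 + 0.25256 = 0.55568 kg m².

0.556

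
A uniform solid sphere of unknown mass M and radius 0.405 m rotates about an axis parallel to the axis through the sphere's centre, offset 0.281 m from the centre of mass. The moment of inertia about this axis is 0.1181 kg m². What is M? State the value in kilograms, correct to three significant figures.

I = I_cm + Md² = (2/5)MR² + Md² = M·[0.4·(0.405)² + (0.281)²] = M·0.14457.
So M = 0.1181 / 0.14457 = 0.8169 kg.

0.817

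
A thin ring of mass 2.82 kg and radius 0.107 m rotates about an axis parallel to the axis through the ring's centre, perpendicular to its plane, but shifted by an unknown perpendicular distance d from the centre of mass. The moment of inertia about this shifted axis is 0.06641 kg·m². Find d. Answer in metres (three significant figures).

About the centre-of-mass axis, I_cm = MR² = (2.82)(0.107)² = 0.032286 kg·m².
Parallel axis theorem: I = I_cm + Md², so Md² = 0.06641 − 0.032286 = 0.034124 kg·m².
d = √(0.034124 / 2.82) = 0.11 m.

0.110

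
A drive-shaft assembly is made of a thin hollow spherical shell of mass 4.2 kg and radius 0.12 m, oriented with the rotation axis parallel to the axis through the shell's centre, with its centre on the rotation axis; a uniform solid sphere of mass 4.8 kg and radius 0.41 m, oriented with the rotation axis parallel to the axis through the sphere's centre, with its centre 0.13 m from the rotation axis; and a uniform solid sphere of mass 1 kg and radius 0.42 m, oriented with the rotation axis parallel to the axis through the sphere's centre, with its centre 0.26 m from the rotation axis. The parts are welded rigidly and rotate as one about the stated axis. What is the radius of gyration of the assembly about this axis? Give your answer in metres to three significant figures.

Spherical shell: I_cm = (2/3)MR² = (2/3)(4.2)(0.12)² = 0.04032 kg m^2; axis through the centre, so I = 0.04032 kg m^2.
Solid sphere: I_cm = (2/5)MR² = (2/5)(4.8)(0.41)² = 0.32275 kg m^2; centre at d = 0.13 m, so the parallel axis theorem gives I = 0.32275 + (4.8)(0.13)² = 0.40387 kg m^2.
Solid sphere: I_cm = (2/5)MR² = (2/5)(1)(0.42)² = 0.07056 kg m^2; centre at d = 0.26 m, so the parallel axis theorem gives I = 0.07056 + (1)(0.26)² = 0.13816 kg m^2.
Total I = 0.58235 kg m^2; total mass M = 10 kg.
k = √(I/M) = √(0.58235/10) = 0.24132 m.

0.241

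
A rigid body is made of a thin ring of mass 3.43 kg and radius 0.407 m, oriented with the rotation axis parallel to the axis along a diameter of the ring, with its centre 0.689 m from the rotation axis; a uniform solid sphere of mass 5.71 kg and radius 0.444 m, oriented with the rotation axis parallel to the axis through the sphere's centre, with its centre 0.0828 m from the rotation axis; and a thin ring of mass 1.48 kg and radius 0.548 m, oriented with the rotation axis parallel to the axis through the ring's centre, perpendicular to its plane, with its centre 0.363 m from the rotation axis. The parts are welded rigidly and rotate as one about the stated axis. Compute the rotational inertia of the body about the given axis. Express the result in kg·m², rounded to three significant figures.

Thin ring: I_cm = (1/2)MR² = (1/2)(3.43)(0.407)² = 0.28409 kg·m²; centre at d = 0.689 m, so I = I_cm + Md² gives I = 0.28409 + (3.43)(0.689)² = 1.9124 kg·m².
Solid sphere: I_cm = (2/5)MR² = (2/5)(5.71)(0.444)² = 0.45026 kg·m²; centre at d = 0.0828 m, so I = I_cm + Md² gives I = 0.45026 + (5.71)(0.0828)² = 0.48941 kg·m².
Thin ring: I_cm = MR² = (1.48)(0.548)² = 0.44445 kg·m²; centre at d = 0.363 m, so I = I_cm + Md² gives I = 0.44445 + (1.48)(0.363)² = 0.63947 kg·m².
Total I = 1.9124 + 0.48941 + 0.63947 = 3.0413 kg·m².

3.04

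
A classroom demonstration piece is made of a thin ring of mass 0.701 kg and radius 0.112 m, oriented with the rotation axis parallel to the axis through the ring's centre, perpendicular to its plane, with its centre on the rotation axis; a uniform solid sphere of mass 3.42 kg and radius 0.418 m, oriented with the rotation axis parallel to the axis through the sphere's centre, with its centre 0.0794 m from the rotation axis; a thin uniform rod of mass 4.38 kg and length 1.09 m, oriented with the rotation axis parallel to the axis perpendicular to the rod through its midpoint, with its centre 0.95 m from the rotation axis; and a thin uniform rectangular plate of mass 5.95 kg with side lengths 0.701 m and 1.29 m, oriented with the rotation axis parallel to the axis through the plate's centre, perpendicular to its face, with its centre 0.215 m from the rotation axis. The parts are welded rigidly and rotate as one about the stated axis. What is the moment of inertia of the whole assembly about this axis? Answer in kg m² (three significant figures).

Thin ring: I_cm = MR² = (0.701)(0.112)² = 0.0087933 kg m²; axis through the centre, so I = 0.0087933 kg m².
Solid sphere: I_cm = (2/5)MR² = (2/5)(3.42)(0.418)² = 0.23902 kg m²; centre at d = 0.0794 m, so I = I_cm + Md² gives I = 0.23902 + (3.42)(0.0794)² = 0.26058 kg m².
Thin rod: I_cm = (1/12)ML² = (1/12)(4.38)(1.09)² = 0.43366 kg m²; centre at d = 0.95 m, so I = I_cm + Md² gives I = 0.43366 + (4.38)(0.95)² = 4.3866 kg m².
Rectangular plate: I_cm = (1/12)M(a²+b²) = (1/12)(5.95)[(0.701)² + (1.29)²] = 1.0688 kg m²; centre at d = 0.215 m, so I = I_cm + Md² gives I = 1.0688 + (5.95)(0.215)² = 1.3438 kg m².
Total I = 0.0087933 + 0.26058 + 4.3866 + 1.3438 = 5.9998 kg m².

6.00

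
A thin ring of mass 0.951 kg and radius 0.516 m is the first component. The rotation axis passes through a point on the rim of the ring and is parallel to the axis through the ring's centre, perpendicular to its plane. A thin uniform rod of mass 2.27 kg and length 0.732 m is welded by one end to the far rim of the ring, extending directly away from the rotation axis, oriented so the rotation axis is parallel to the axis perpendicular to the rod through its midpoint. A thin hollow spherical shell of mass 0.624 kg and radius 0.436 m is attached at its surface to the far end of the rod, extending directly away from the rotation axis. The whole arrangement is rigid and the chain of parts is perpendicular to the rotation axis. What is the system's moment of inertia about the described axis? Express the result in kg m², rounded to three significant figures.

Thin ring: I_cm = MR² = (0.951)(0.516)² = 0.25321 kg m²; centre at d = 0.516 m, so the parallel axis theorem gives I = 0.25321 + (0.951)(0.516)² = 0.50642 kg m².
Thin rod: I_cm = (1/12)ML² = (1/12)(2.27)(0.732)² = 0.10136 kg m²; centre at d = 0.516 + 0.516 + 0.366 = 1.398 m, so the parallel axis theorem gives I = 0.10136 + (2.27)(1.398)² = 4.5379 kg m².
Spherical shell: I_cm = (2/3)MR² = (2/3)(0.624)(0.436)² = 0.07908 kg m²; centre at d = 0.516 + 0.516 + 0.366 + 0.366 + 0.436 = 2.2 m, so the parallel axis theorem gives I = 0.07908 + (0.624)(2.2)² = 3.0992 kg m².
Total I = 0.50642 + 4.5379 + 3.0992 = 8.1435 kg m².

8.14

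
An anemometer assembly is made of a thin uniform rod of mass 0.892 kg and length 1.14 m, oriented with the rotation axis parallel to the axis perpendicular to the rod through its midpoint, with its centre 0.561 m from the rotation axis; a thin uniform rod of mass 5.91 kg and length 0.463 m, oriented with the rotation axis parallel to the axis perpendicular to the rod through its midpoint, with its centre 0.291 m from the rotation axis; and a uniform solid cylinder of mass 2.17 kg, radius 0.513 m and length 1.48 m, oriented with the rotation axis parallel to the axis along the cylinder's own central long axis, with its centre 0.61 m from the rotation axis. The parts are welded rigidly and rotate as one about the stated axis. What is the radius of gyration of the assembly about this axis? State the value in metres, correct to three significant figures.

Thin rod: I_cm = (1/12)ML² = (1/12)(0.892)(1.14)² = 0.096604 kg·m²; centre at d = 0.561 m, so the parallel axis theorem gives I = 0.096604 + (0.892)(0.561)² = 0.37733 kg·m².
Thin rod: I_cm = (1/12)ML² = (1/12)(5.91)(0.463)² = 0.10558 kg·m²; centre at d = 0.291 m, so the parallel axis theorem gives I = 0.10558 + (5.91)(0.291)² = 0.60604 kg·m².
Solid cylinder: I_cm = (1/2)MR² = (1/2)(2.17)(0.513)² = 0.28554 kg·m²; centre at d = 0.61 m, so the parallel axis theorem gives I = 0.28554 + (2.17)(0.61)² = 1.093 kg·m².
Total I = 2.0764 kg·m²; total mass M = 8.972 kg.
k = √(I/M) = √(2.0764/8.972) = 0.48107 m.

0.481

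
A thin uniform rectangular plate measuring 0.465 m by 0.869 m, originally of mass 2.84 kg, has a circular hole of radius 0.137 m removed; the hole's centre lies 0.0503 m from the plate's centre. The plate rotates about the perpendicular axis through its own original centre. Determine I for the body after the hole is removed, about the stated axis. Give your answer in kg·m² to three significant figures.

Unpierced body about its centre: I₀ = (1/12)M(a²+b²) = (1/12)(2.84)[(0.465)² + (0.869)²] = 0.22989 kg·m².
The removed disk has mass m = M·πr²/(ab) = (2.84)·π(0.137)²/(0.465·0.869) = 0.41442 kg (same uniform areal density).
Its moment of inertia about the rotation axis (parallel-axis theorem): I_hole = (1/2)mr² + md² = (1/2)(0.41442)(0.137)² + (0.41442)(0.0503)² = 0.0049376 kg·m².
Treating the hole as negative mass, I = I₀ − I_hole = 0.22989 − 0.0049376 = 0.22496 kg·m².

0.225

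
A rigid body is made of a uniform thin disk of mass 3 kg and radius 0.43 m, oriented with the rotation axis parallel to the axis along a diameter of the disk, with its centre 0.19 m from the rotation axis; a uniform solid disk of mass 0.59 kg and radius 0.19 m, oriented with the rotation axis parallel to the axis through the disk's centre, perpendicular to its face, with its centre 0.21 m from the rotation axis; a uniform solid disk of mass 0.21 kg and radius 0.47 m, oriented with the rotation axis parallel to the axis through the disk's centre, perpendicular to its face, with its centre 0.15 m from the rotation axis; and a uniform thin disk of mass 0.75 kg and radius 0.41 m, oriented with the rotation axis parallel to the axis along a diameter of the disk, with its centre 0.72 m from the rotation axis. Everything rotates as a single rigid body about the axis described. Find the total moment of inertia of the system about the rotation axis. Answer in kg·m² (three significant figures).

0.732

Thin disk: I_cm = (1/4)MR² = (1/4)(3)(0.43)² = 0.13867 kg·m²; centre at d = 0.19 m, so I = I_cm + Md² gives I = 0.13867 + (3)(0.19)² = 0.24698 kg·m².
Solid disk: I_cm = (1/2)MR² = (1/2)(0.59)(0.19)² = 0.010649 kg·m²; centre at d = 0.21 m, so I = I_cm + Md² gives I = 0.010649 + (0.59)(0.21)² = 0.036668 kg·m².
Solid disk: I_cm = (1/2)MR² = (1/2)(0.21)(0.47)² = 0.023194 kg·m²; centre at d = 0.15 m, so I = I_cm + Md² gives I = 0.023194 + (0.21)(0.15)² = 0.027919 kg·m².
Thin disk: I_cm = (1/4)MR² = (1/4)(0.75)(0.41)² = 0.031519 kg·m²; centre at d = 0.72 m, so I = I_cm + Md² gives I = 0.031519 + (0.75)(0.72)² = 0.42032 kg·m².
Total I = 0.24698 + 0.036668 + 0.027919 + 0.42032 = 0.73188 kg·m².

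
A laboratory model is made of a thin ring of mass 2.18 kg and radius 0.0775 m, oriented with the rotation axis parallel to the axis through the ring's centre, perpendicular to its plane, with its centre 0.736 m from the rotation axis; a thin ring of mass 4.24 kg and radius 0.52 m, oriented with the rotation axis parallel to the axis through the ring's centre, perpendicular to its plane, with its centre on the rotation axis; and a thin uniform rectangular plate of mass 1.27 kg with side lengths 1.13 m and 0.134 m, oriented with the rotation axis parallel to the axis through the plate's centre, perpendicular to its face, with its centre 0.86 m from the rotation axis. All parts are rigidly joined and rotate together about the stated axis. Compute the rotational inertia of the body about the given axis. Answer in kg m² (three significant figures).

Thin ring: I_cm = MR² = (2.18)(0.0775)² = 0.013094 kg m²; centre at d = 0.736 m, so I = I_cm + Md² gives I = 0.013094 + (2.18)(0.736)² = 1.194 kg m².
Thin ring: I_cm = MR² = (4.24)(0.52)² = 1.1465 kg m²; axis through the centre, so I = 1.1465 kg m².
Rectangular plate: I_cm = (1/12)M(a²+b²) = (1/12)(1.27)[(1.13)² + (0.134)²] = 0.13704 kg m²; centre at d = 0.86 m, so I = I_cm + Md² gives I = 0.13704 + (1.27)(0.86)² = 1.0763 kg m².
Total I = 1.194 + 1.1465 + 1.0763 = 3.4168 kg m².

3.42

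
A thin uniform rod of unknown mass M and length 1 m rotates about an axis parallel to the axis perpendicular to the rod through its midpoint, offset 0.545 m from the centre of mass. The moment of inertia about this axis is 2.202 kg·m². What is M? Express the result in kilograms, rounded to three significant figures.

5.79

I = I_cm + Md² = (1/12)ML² + Md² = M·[0.0833333·(1)² + (0.545)²] = M·0.38036.
So M = 2.202 / 0.38036 = 5.7893 kg.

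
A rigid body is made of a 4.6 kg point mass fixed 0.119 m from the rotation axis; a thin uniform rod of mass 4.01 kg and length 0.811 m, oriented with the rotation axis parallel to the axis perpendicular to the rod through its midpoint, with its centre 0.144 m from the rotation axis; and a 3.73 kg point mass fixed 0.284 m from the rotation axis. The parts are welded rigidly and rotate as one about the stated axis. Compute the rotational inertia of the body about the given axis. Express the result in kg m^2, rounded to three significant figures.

0.669

Point mass: I_cm = 0; centre at d = 0.119 m, so I = I_cm + Md² gives I = 0 + (4.6)(0.119)² = 0.065141 kg m^2.
Thin rod: I_cm = (1/12)ML² = (1/12)(4.01)(0.811)² = 0.21979 kg m^2; centre at d = 0.144 m, so I = I_cm + Md² gives I = 0.21979 + (4.01)(0.144)² = 0.30294 kg m^2.
Point mass: I_cm = 0; centre at d = 0.284 m, so I = I_cm + Md² gives I = 0 + (3.73)(0.284)² = 0.30085 kg m^2.
Total I = 0.065141 + 0.30294 + 0.30085 = 0.66893 kg m^2.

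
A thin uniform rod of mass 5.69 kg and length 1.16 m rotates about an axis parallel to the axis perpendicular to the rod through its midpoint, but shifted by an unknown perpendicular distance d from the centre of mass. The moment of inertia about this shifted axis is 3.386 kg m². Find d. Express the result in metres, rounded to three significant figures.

About the centre-of-mass axis, I_cm = (1/12)ML² = (1/12)(5.69)(1.16)² = 0.63804 kg m².
Parallel axis theorem: I = I_cm + Md², so Md² = 3.386 − 0.63804 = 2.748 kg m².
d = √(2.748 / 5.69) = 0.69494 m.

0.695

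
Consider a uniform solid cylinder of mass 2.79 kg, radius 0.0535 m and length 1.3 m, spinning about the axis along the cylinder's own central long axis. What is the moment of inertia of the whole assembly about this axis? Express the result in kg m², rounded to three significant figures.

I_cm = (1/2)MR² = (1/2)(2.79)(0.0535)² = 0.0039928 kg m²; axis through the centre, so I = 0.0039928 kg m².

0.00399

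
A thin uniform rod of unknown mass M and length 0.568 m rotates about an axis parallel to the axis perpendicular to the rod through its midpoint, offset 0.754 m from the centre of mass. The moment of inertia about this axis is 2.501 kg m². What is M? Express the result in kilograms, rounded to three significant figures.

I = I_cm + Md² = (1/12)ML² + Md² = M·[0.0833333·(0.568)² + (0.754)²] = M·0.5954.
So M = 2.501 / 0.5954 = 4.2005 kg.

4.20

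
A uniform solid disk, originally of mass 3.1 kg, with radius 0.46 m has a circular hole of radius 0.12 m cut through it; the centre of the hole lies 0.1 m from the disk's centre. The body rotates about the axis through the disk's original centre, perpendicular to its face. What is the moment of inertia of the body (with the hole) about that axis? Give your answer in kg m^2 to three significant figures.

Unpierced body about its centre: I₀ = (1/2)MR² = (1/2)(3.1)(0.46)² = 0.32798 kg m^2.
The removed disk has mass m = M·(r/R)² = (3.1)(0.12/0.46)² = 0.21096 kg (same uniform areal density).
Its moment of inertia about the rotation axis (parallel-axis theorem): I_hole = (1/2)mr² + md² = (1/2)(0.21096)(0.12)² + (0.21096)(0.1)² = 0.0036286 kg m^2.
Treating the hole as negative mass, I = I₀ − I_hole = 0.32798 − 0.0036286 = 0.32435 kg m^2.

0.324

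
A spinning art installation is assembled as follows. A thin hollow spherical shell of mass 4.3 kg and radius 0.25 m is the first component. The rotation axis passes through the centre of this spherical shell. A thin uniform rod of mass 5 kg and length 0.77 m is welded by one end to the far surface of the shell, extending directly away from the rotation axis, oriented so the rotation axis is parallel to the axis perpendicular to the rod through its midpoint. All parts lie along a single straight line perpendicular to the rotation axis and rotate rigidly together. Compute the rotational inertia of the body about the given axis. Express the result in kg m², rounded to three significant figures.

2.44

Spherical shell: I_cm = (2/3)MR² = (2/3)(4.3)(0.25)² = 0.17917 kg m²; axis through the centre, so I = 0.17917 kg m².
Thin rod: I_cm = (1/12)ML² = (1/12)(5)(0.77)² = 0.24704 kg m²; centre at d = 0.25 + 0.385 = 0.635 m, so the parallel axis theorem gives I = 0.24704 + (5)(0.635)² = 2.2632 kg m².
Total I = 0.17917 + 2.2632 = 2.4423 kg m².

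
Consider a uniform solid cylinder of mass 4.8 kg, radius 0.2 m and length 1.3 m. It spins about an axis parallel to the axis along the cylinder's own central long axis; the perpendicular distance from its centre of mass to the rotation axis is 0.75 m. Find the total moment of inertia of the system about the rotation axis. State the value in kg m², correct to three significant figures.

I_cm = (1/2)MR² = (1/2)(4.8)(0.2)² = 0.096 kg m²; centre at d = 0.75 m, so I = I_cm + Md² gives I = 0.096 + (4.8)(0.75)² = 2.796 kg m².

2.80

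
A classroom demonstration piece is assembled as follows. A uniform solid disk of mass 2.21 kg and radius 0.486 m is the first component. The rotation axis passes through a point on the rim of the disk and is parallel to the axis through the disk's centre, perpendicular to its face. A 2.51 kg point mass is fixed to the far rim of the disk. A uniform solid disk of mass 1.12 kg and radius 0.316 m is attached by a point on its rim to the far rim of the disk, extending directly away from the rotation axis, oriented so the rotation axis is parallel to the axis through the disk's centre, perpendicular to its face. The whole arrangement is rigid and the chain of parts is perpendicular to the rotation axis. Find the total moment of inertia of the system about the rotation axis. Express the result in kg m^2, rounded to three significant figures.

5.07

Solid disk: I_cm = (1/2)MR² = (1/2)(2.21)(0.486)² = 0.261 kg m^2; centre at d = 0.486 m, so the parallel axis theorem gives I = 0.261 + (2.21)(0.486)² = 0.78299 kg m^2.
Point mass: I_cm = 0; centre at d = 0.486 + 0.486 = 0.972 m, so the parallel axis theorem gives I = 0 + (2.51)(0.972)² = 2.3714 kg m^2.
Solid disk: I_cm = (1/2)MR² = (1/2)(1.12)(0.316)² = 0.055919 kg m^2; centre at d = 0.486 + 0.486 + 0.316 = 1.288 m, so the parallel axis theorem gives I = 0.055919 + (1.12)(1.288)² = 1.9139 kg m^2.
Total I = 0.78299 + 2.3714 + 1.9139 = 5.0683 kg m^2.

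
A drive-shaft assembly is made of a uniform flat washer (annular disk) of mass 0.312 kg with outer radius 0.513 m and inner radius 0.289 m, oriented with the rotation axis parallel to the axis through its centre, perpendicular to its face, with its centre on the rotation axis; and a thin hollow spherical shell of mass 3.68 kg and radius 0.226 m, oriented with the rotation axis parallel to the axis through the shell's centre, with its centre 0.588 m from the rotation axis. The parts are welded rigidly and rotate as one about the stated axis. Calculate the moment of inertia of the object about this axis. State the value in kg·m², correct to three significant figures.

Annular disk: I_cm = (1/2)M(R²+r²) = (1/2)(0.312)[(0.513)² + (0.289)²] = 0.054084 kg·m²; axis through the centre, so I = 0.054084 kg·m².
Spherical shell: I_cm = (2/3)MR² = (2/3)(3.68)(0.226)² = 0.12531 kg·m²; centre at d = 0.588 m, so I = I_cm + Md² gives I = 0.12531 + (3.68)(0.588)² = 1.3976 kg·m².
Total I = 0.054084 + 1.3976 = 1.4517 kg·m².

1.45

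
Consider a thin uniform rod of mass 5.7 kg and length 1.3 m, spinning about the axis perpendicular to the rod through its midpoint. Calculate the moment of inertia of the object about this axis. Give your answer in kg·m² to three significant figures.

0.803

I_cm = (1/12)ML² = (1/12)(5.7)(1.3)² = 0.80275 kg·m²; axis through the centre, so I = 0.80275 kg·m².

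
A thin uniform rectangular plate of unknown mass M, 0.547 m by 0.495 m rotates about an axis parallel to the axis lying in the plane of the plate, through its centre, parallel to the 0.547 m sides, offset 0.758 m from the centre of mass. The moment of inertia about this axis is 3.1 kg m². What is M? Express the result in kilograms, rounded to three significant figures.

5.21

I = I_cm + Md² = (1/12)Mb² + Md² = M·[0.0833333·(0.495)² + (0.758)²] = M·0.59498.
So M = 3.1 / 0.59498 = 5.2102 kg.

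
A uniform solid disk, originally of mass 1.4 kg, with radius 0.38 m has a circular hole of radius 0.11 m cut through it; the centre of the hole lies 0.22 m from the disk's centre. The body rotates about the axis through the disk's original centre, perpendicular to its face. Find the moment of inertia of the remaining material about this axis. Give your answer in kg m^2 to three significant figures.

Unpierced body about its centre: I₀ = (1/2)MR² = (1/2)(1.4)(0.38)² = 0.10108 kg m^2.
The removed disk has mass m = M·(r/R)² = (1.4)(0.11/0.38)² = 0.11731 kg (same uniform areal density).
Its moment of inertia about the rotation axis (parallel-axis theorem): I_hole = (1/2)mr² + md² = (1/2)(0.11731)(0.11)² + (0.11731)(0.22)² = 0.0063877 kg m^2.
Treating the hole as negative mass, I = I₀ − I_hole = 0.10108 − 0.0063877 = 0.094692 kg m^2.

0.0947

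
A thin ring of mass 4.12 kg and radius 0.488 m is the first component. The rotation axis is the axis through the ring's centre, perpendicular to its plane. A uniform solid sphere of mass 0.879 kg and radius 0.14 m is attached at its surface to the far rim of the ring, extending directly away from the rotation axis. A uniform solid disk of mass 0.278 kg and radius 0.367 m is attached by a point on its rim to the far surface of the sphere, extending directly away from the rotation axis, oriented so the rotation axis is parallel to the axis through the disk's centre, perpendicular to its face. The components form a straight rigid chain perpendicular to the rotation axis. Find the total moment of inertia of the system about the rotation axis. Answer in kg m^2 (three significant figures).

Thin ring: I_cm = MR² = (4.12)(0.488)² = 0.98115 kg m^2; axis through the centre, so I = 0.98115 kg m^2.
Solid sphere: I_cm = (2/5)MR² = (2/5)(0.879)(0.14)² = 0.0068914 kg m^2; centre at d = 0.488 + 0.14 = 0.628 m, so I = I_cm + Md² gives I = 0.0068914 + (0.879)(0.628)² = 0.35355 kg m^2.
Solid disk: I_cm = (1/2)MR² = (1/2)(0.278)(0.367)² = 0.018722 kg m^2; centre at d = 0.488 + 0.14 + 0.14 + 0.367 = 1.135 m, so I = I_cm + Md² gives I = 0.018722 + (0.278)(1.135)² = 0.37685 kg m^2.
Total I = 0.98115 + 0.35355 + 0.37685 = 1.7116 kg m^2.

1.71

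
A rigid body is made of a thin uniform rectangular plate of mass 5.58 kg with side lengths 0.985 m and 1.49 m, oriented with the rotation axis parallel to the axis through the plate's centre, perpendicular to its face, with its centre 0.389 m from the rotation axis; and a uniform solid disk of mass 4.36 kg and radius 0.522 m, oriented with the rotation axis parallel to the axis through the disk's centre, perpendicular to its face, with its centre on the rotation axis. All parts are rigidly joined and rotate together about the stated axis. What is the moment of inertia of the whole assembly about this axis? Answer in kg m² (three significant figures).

Rectangular plate: I_cm = (1/12)M(a²+b²) = (1/12)(5.58)[(0.985)² + (1.49)²] = 1.4835 kg m²; centre at d = 0.389 m, so the parallel axis theorem gives I = 1.4835 + (5.58)(0.389)² = 2.3279 kg m².
Solid disk: I_cm = (1/2)MR² = (1/2)(4.36)(0.522)² = 0.59402 kg m²; axis through the centre, so I = 0.59402 kg m².
Total I = 2.3279 + 0.59402 = 2.9219 kg m².

2.92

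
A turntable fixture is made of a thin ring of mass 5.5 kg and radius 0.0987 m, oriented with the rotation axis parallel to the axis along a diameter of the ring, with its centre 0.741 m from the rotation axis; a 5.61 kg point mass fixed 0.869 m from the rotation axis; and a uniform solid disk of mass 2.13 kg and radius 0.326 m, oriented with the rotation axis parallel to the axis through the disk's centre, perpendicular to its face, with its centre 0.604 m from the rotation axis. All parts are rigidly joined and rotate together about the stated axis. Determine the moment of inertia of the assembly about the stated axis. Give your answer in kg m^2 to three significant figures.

8.17

Thin ring: I_cm = (1/2)MR² = (1/2)(5.5)(0.0987)² = 0.02679 kg m^2; centre at d = 0.741 m, so the parallel axis theorem gives I = 0.02679 + (5.5)(0.741)² = 3.0467 kg m^2.
Point mass: I_cm = 0; centre at d = 0.869 m, so the parallel axis theorem gives I = 0 + (5.61)(0.869)² = 4.2365 kg m^2.
Solid disk: I_cm = (1/2)MR² = (1/2)(2.13)(0.326)² = 0.11318 kg m^2; centre at d = 0.604 m, so the parallel axis theorem gives I = 0.11318 + (2.13)(0.604)² = 0.89024 kg m^2.
Total I = 3.0467 + 4.2365 + 0.89024 = 8.1734 kg m^2.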